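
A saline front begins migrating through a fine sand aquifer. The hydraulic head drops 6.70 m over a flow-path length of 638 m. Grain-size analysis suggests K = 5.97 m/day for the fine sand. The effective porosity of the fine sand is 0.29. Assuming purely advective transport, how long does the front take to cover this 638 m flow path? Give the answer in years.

8.08

Hydraulic gradient i = Δh / L = 6.70 / 638 = 0.01050.
Darcy flux q = K · i = 5.970 × 0.01050 = 0.06269 m/day.
Seepage velocity v = q / n_e = 0.06269 / 0.29 = 0.2162 m/day.
Travel time t = L / v = 638 / 0.2162 = 2951 days = 8.080 years.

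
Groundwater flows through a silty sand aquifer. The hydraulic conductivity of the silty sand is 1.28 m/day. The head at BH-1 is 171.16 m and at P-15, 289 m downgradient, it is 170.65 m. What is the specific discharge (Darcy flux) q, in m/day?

Hydraulic gradient i = (171.16 − 170.65) / 289 = 0.51 / 289 = 0.001765.
Specific discharge q = K · i = 1.280 × 0.001765 = 0.002259 m/day.

0.00226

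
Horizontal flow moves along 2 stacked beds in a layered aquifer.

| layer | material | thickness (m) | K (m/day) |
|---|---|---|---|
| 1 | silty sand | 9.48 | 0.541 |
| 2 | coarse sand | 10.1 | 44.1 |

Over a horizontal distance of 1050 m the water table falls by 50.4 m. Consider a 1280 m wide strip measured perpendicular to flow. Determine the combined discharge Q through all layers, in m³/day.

Flow is parallel to layering, so each bed carries its own Darcy discharge and the transmissivities add.
Σ(K_i·b_i) = 0.541×9.48 + 44.1×10.1 = 450.5 m²/day.
Hydraulic gradient i = Δh / L = 50.4 / 1050 = 0.04800.
Q = Σ(K_i·b_i) · W · i = 450.5 × 1280 × 0.04800 = 27681 m³/day.

27700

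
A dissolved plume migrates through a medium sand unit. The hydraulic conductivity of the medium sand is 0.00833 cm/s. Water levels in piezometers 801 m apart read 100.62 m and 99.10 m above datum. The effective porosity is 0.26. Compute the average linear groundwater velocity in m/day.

0.0525

Convert K: 0.00833 cm/s × 864 = 7.197 m/day.
Hydraulic gradient i = (100.62 − 99.10) / 801 = 1.52 / 801 = 0.001898.
Darcy flux q = K · i = 7.197 × 0.001898 = 0.01366 m/day.
Seepage velocity v = q / n_e = 0.01366 / 0.26 = 0.05253 m/day.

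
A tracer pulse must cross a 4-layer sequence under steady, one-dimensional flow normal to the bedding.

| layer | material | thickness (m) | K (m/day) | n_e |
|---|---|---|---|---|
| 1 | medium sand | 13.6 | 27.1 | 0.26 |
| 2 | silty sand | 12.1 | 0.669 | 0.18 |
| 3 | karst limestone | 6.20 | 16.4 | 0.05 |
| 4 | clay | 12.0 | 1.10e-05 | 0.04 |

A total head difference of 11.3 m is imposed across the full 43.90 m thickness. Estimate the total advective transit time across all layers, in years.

With flow normal to the layers, continuity requires the same specific discharge q through every layer.
Σ(b_i/K_i) = 13.6/27.1 + 12.1/0.669 + 6.20/16.4 + 12.0/1.10e-05 = 1.091e+06 d.
q = Δh / Σ(b_i/K_i) = 11.3 / 1.091e+06 = 1.036e-05 m/day.
In each layer the seepage velocity is v_i = q/n_i, so the layer transit time is t_i = b_i·n_i / q:
  layer 1 (medium sand): t_1 = 13.6 × 0.26 / 1.036e-05 = 3.414e+05 d
  layer 2 (silty sand): t_2 = 12.1 × 0.18 / 1.036e-05 = 2.103e+05 d
  layer 3 (karst limestone): t_3 = 6.20 × 0.05 / 1.036e-05 = 29928 d
  layer 4 (clay): t_4 = 12.0 × 0.04 / 1.036e-05 = 46340 d
Total t = Σ t_i = 6.279e+05 days = 1719 years.

1720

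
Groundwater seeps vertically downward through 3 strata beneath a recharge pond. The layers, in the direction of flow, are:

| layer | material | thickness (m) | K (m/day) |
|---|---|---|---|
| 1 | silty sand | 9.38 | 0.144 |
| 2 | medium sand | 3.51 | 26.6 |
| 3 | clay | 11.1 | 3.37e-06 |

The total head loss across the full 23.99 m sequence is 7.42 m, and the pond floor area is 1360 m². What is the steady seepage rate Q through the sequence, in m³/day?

0.00306

Flow is perpendicular to layering, so the layers act in series and the equivalent K is the thickness-weighted harmonic mean.
Total thickness L = 9.38 + 3.51 + 11.1 = 23.99 m.
Σ(b_i/K_i) = 9.38/0.144 + 3.51/26.6 + 11.1/3.37e-06 = 3.294e+06 d.
K_eq = L / Σ(b_i/K_i) = 23.99 / 3.294e+06 = 7.283e-06 m/day.
Q = K_eq · A · (Δh/L) = 7.283e-06 × 1360 × (7.42/23.99) = 0.003064 m³/day.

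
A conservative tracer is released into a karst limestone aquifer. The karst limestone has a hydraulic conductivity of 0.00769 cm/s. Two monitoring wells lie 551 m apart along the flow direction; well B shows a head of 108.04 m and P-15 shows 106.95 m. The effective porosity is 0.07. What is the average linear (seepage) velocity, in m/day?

Convert K: 0.00769 cm/s × 864 = 6.644 m/day.
Hydraulic gradient i = (108.04 − 106.95) / 551 = 1.09 / 551 = 0.001978.
Darcy flux q = K · i = 6.644 × 0.001978 = 0.01314 m/day.
Seepage velocity v = q / n_e = 0.01314 / 0.07 = 0.1878 m/day.

0.188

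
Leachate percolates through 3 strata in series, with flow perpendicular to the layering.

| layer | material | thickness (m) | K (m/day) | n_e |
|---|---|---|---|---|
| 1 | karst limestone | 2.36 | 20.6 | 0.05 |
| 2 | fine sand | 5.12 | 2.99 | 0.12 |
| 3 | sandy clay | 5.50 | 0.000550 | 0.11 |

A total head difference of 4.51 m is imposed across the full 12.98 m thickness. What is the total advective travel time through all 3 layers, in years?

8.12

With flow normal to the layers, continuity requires the same specific discharge q through every layer.
Σ(b_i/K_i) = 2.36/20.6 + 5.12/2.99 + 5.50/0.000550 = 10002 d.
q = Δh / Σ(b_i/K_i) = 4.51 / 10002 = 0.0004509 m/day.
In each layer the seepage velocity is v_i = q/n_i, so the layer transit time is t_i = b_i·n_i / q:
  layer 1 (karst limestone): t_1 = 2.36 × 0.05 / 0.0004509 = 261.7 d
  layer 2 (fine sand): t_2 = 5.12 × 0.12 / 0.0004509 = 1363 d
  layer 3 (sandy clay): t_3 = 5.50 × 0.11 / 0.0004509 = 1342 d
Total t = Σ t_i = 2966 days = 8.120 years.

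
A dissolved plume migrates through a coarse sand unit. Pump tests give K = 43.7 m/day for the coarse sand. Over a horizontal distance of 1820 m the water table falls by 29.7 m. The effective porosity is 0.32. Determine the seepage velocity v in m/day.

2.23

Hydraulic gradient i = Δh / L = 29.7 / 1820 = 0.01632.
Darcy flux q = K · i = 43.70 × 0.01632 = 0.7131 m/day.
Seepage velocity v = q / n_e = 0.7131 / 0.32 = 2.229 m/day.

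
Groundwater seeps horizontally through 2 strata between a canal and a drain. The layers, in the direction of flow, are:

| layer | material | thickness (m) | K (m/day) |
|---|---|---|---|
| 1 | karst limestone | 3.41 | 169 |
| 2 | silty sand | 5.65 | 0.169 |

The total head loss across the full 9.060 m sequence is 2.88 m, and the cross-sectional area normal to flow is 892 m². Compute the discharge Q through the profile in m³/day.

76.8

Flow is perpendicular to layering, so the layers act in series and the equivalent K is the thickness-weighted harmonic mean.
Total thickness L = 3.41 + 5.65 = 9.060 m.
Σ(b_i/K_i) = 3.41/169 + 5.65/0.169 = 33.45 d.
K_eq = L / Σ(b_i/K_i) = 9.060 / 33.45 = 0.2708 m/day.
Q = K_eq · A · (Δh/L) = 0.2708 × 892 × (2.88/9.060) = 76.80 m³/day.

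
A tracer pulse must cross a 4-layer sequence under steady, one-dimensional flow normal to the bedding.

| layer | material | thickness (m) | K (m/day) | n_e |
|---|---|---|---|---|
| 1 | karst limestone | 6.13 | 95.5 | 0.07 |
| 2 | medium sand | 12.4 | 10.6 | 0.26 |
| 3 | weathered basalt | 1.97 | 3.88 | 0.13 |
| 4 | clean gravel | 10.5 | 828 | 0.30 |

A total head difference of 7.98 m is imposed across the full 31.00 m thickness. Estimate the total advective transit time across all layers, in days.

1.55

With flow normal to the layers, continuity requires the same specific discharge q through every layer.
Σ(b_i/K_i) = 6.13/95.5 + 12.4/10.6 + 1.97/3.88 + 10.5/828 = 1.754 d.
q = Δh / Σ(b_i/K_i) = 7.98 / 1.754 = 4.549 m/day.
In each layer the seepage velocity is v_i = q/n_i, so the layer transit time is t_i = b_i·n_i / q:
  layer 1 (karst limestone): t_1 = 6.13 × 0.07 / 4.549 = 0.09434 d
  layer 2 (medium sand): t_2 = 12.4 × 0.26 / 4.549 = 0.7088 d
  layer 3 (weathered basalt): t_3 = 1.97 × 0.13 / 4.549 = 0.05630 d
  layer 4 (clean gravel): t_4 = 10.5 × 0.30 / 4.549 = 0.6925 d
Total t = Σ t_i = 1.552 days.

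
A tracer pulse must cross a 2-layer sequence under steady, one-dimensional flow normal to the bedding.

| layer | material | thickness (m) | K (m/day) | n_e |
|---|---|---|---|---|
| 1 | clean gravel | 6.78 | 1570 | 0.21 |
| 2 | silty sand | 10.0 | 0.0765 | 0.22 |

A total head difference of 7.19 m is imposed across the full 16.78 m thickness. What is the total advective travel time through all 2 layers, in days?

65.9

With flow normal to the layers, continuity requires the same specific discharge q through every layer.
Σ(b_i/K_i) = 6.78/1570 + 10.0/0.0765 = 130.7 d.
q = Δh / Σ(b_i/K_i) = 7.19 / 130.7 = 0.05500 m/day.
In each layer the seepage velocity is v_i = q/n_i, so the layer transit time is t_i = b_i·n_i / q:
  layer 1 (clean gravel): t_1 = 6.78 × 0.21 / 0.05500 = 25.89 d
  layer 2 (silty sand): t_2 = 10.0 × 0.22 / 0.05500 = 40.00 d
Total t = Σ t_i = 65.89 days.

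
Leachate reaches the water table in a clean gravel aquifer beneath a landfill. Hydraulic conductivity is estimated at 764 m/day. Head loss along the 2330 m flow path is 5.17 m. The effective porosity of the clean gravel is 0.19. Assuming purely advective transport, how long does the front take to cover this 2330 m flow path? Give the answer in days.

Hydraulic gradient i = Δh / L = 5.17 / 2330 = 0.002219.
Darcy flux q = K · i = 764.0 × 0.002219 = 1.695 m/day.
Seepage velocity v = q / n_e = 1.695 / 0.19 = 8.922 m/day.
Travel time t = L / v = 2330 / 8.922 = 261.1 days.

261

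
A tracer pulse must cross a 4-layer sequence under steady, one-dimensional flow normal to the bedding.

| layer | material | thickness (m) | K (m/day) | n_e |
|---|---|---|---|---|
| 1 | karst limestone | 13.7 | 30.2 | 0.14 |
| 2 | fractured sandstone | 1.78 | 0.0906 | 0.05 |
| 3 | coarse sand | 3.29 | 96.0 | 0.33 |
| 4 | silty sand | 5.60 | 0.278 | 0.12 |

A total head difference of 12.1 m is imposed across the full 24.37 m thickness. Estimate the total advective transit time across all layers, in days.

12.5

With flow normal to the layers, continuity requires the same specific discharge q through every layer.
Σ(b_i/K_i) = 13.7/30.2 + 1.78/0.0906 + 3.29/96.0 + 5.60/0.278 = 40.28 d.
q = Δh / Σ(b_i/K_i) = 12.1 / 40.28 = 0.3004 m/day.
In each layer the seepage velocity is v_i = q/n_i, so the layer transit time is t_i = b_i·n_i / q:
  layer 1 (karst limestone): t_1 = 13.7 × 0.14 / 0.3004 = 6.385 d
  layer 2 (fractured sandstone): t_2 = 1.78 × 0.05 / 0.3004 = 0.2963 d
  layer 3 (coarse sand): t_3 = 3.29 × 0.33 / 0.3004 = 3.614 d
  layer 4 (silty sand): t_4 = 5.60 × 0.12 / 0.3004 = 2.237 d
Total t = Σ t_i = 12.53 days.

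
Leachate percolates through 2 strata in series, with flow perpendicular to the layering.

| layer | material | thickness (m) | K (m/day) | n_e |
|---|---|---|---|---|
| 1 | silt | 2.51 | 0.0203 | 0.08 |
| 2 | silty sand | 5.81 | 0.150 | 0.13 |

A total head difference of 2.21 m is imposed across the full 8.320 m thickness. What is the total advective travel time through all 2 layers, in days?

With flow normal to the layers, continuity requires the same specific discharge q through every layer.
Σ(b_i/K_i) = 2.51/0.0203 + 5.81/0.150 = 162.4 d.
q = Δh / Σ(b_i/K_i) = 2.21 / 162.4 = 0.01361 m/day.
In each layer the seepage velocity is v_i = q/n_i, so the layer transit time is t_i = b_i·n_i / q:
  layer 1 (silt): t_1 = 2.51 × 0.08 / 0.01361 = 14.75 d
  layer 2 (silty sand): t_2 = 5.81 × 0.13 / 0.01361 = 55.50 d
Total t = Σ t_i = 70.25 days.

70.2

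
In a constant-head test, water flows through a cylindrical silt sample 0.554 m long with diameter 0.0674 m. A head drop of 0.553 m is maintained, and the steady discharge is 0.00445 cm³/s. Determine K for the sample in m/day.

0.108

Cross-sectional area A = π·(d/2)² = π × (0.0674/2)² = 0.003568 m².
Convert discharge: 0.00445 cm³/s = 4.450e-09 m³/s.
Darcy's law rearranged: K = Q·L / (A·Δh) = 4.450e-09 × 0.554 / (0.003568 × 0.553) = 1.249e-06 m/s = 0.1080 m/day.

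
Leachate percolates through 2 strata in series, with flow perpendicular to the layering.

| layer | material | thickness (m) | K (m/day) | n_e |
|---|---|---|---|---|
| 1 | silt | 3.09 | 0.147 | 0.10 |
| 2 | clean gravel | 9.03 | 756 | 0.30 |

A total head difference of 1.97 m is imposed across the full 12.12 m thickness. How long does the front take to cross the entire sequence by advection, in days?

32.2

With flow normal to the layers, continuity requires the same specific discharge q through every layer.
Σ(b_i/K_i) = 3.09/0.147 + 9.03/756 = 21.03 d.
q = Δh / Σ(b_i/K_i) = 1.97 / 21.03 = 0.09367 m/day.
In each layer the seepage velocity is v_i = q/n_i, so the layer transit time is t_i = b_i·n_i / q:
  layer 1 (silt): t_1 = 3.09 × 0.10 / 0.09367 = 3.299 d
  layer 2 (clean gravel): t_2 = 9.03 × 0.30 / 0.09367 = 28.92 d
Total t = Σ t_i = 32.22 days.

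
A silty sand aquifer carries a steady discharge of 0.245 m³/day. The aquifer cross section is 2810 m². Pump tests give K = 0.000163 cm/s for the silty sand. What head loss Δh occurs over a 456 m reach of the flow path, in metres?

0.282

Convert K: 0.000163 cm/s × 864 = 0.1408 m/day.
From Q = K·A·i, i = Q / (K·A) = 0.245 / (0.1408 × 2810) = 0.0006191.
Head loss Δh = i · L = 0.0006191 × 456 = 0.2823 m.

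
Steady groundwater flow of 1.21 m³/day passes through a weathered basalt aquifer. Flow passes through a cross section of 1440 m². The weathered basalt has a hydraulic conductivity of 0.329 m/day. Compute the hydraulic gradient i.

From Q = K·A·i, i = Q / (K·A) = 1.21 / (0.3290 × 1440) = 0.002554.

0.00255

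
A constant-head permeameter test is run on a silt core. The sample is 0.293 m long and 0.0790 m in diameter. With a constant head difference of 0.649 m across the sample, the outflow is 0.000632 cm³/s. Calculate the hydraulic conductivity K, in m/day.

Cross-sectional area A = π·(d/2)² = π × (0.0790/2)² = 0.004902 m².
Convert discharge: 0.000632 cm³/s = 6.320e-10 m³/s.
Darcy's law rearranged: K = Q·L / (A·Δh) = 6.320e-10 × 0.293 / (0.004902 × 0.649) = 5.821e-08 m/s = 0.005029 m/day.

0.00503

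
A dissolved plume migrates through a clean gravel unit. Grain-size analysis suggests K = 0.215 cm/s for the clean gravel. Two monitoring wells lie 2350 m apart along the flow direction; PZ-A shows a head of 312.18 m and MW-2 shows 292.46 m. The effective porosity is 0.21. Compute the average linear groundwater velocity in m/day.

Convert K: 0.215 cm/s × 864 = 185.8 m/day.
Hydraulic gradient i = (312.18 − 292.46) / 2350 = 19.72 / 2350 = 0.008391.
Darcy flux q = K · i = 185.8 × 0.008391 = 1.559 m/day.
Seepage velocity v = q / n_e = 1.559 / 0.21 = 7.423 m/day.

7.42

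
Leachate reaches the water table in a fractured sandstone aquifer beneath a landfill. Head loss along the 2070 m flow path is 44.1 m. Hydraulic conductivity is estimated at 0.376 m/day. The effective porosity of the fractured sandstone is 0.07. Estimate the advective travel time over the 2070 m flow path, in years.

Hydraulic gradient i = Δh / L = 44.1 / 2070 = 0.02130.
Darcy flux q = K · i = 0.3760 × 0.02130 = 0.008010 m/day.
Seepage velocity v = q / n_e = 0.008010 / 0.07 = 0.1144 m/day.
Travel time t = L / v = 2070 / 0.1144 = 18089 days = 49.52 years.

49.5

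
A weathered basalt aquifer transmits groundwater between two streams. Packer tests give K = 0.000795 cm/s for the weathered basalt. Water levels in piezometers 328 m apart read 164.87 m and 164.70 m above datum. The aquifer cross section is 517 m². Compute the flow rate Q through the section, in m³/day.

Convert K: 0.000795 cm/s × 864 = 0.6869 m/day.
Hydraulic gradient i = (164.87 − 164.70) / 328 = 0.17 / 328 = 0.0005183.
Darcy's law: Q = K · A · i = 0.6869 × 517.0 × 0.0005183 = 0.1841 m³/day.

0.184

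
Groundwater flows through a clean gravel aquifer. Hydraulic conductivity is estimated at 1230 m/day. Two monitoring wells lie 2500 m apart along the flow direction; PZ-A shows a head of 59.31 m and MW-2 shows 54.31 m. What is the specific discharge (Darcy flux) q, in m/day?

2.46

Hydraulic gradient i = (59.31 − 54.31) / 2500 = 5 / 2500 = 0.002000.
Specific discharge q = K · i = 1230 × 0.002000 = 2.460 m/day.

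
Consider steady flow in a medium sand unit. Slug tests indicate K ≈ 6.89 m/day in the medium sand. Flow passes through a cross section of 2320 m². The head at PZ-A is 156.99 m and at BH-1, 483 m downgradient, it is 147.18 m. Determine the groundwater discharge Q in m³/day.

325

Hydraulic gradient i = (156.99 − 147.18) / 483 = 9.81 / 483 = 0.02031.
Darcy's law: Q = K · A · i = 6.890 × 2320 × 0.02031 = 324.7 m³/day.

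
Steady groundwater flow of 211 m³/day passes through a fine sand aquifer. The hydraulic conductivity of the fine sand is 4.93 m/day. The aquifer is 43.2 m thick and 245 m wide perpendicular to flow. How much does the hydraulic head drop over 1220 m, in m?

Cross-sectional area A = 245 × 43.2 = 10584 m².
From Q = K·A·i, i = Q / (K·A) = 211 / (4.930 × 10584) = 0.004044.
Head loss Δh = i · L = 0.004044 × 1220 = 4.933 m.

4.93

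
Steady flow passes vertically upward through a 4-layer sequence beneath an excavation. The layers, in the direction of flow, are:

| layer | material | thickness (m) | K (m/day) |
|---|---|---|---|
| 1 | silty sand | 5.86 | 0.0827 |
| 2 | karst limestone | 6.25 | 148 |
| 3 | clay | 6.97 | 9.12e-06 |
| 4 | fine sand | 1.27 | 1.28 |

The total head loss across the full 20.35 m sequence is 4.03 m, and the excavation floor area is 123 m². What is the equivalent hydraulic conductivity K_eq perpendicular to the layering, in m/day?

Flow is perpendicular to layering, so the layers act in series and the equivalent K is the thickness-weighted harmonic mean.
Total thickness L = 5.86 + 6.25 + 6.97 + 1.27 = 20.35 m.
Σ(b_i/K_i) = 5.86/0.0827 + 6.25/148 + 6.97/9.12e-06 + 1.27/1.28 = 7.643e+05 d.
K_eq = L / Σ(b_i/K_i) = 20.35 / 7.643e+05 = 2.662e-05 m/day.

2.66e-05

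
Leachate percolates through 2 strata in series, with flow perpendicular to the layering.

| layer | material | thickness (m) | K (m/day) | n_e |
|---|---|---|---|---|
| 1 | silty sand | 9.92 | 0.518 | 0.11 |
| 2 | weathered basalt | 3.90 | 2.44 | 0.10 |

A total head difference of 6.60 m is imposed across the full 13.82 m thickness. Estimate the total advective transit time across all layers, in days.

4.66

With flow normal to the layers, continuity requires the same specific discharge q through every layer.
Σ(b_i/K_i) = 9.92/0.518 + 3.90/2.44 = 20.75 d.
q = Δh / Σ(b_i/K_i) = 6.60 / 20.75 = 0.3181 m/day.
In each layer the seepage velocity is v_i = q/n_i, so the layer transit time is t_i = b_i·n_i / q:
  layer 1 (silty sand): t_1 = 9.92 × 0.11 / 0.3181 = 3.430 d
  layer 2 (weathered basalt): t_2 = 3.90 × 0.10 / 0.3181 = 1.226 d
Total t = Σ t_i = 4.657 days.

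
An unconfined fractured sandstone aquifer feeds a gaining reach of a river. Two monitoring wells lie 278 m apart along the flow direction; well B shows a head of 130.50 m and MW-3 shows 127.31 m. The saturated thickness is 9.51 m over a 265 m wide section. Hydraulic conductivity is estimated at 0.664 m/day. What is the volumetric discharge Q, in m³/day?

Cross-sectional area A = 265 × 9.51 = 2520 m².
Hydraulic gradient i = (130.50 − 127.31) / 278 = 3.19 / 278 = 0.01147.
Darcy's law: Q = K · A · i = 0.6640 × 2520 × 0.01147 = 19.20 m³/day.

19.2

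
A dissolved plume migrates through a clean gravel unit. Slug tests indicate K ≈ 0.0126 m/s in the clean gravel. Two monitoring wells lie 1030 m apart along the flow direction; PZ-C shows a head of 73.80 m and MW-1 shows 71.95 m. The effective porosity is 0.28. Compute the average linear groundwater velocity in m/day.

Convert K: 0.0126 m/s × 86400 = 1089 m/day.
Hydraulic gradient i = (73.80 − 71.95) / 1030 = 1.85 / 1030 = 0.001796.
Darcy flux q = K · i = 1089 × 0.001796 = 1.955 m/day.
Seepage velocity v = q / n_e = 1.955 / 0.28 = 6.983 m/day.

6.98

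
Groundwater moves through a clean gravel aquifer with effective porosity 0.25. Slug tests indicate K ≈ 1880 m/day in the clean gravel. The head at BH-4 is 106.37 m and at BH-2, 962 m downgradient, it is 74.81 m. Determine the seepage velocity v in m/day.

247

Hydraulic gradient i = (106.37 − 74.81) / 962 = 31.56 / 962 = 0.03281.
Darcy flux q = K · i = 1880 × 0.03281 = 61.68 m/day.
Seepage velocity v = q / n_e = 61.68 / 0.25 = 246.7 m/day.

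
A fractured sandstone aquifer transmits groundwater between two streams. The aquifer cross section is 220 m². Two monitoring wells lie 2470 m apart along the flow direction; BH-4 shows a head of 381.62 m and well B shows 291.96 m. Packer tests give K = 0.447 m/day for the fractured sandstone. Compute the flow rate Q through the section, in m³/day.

Hydraulic gradient i = (381.62 − 291.96) / 2470 = 89.66 / 2470 = 0.03630.
Darcy's law: Q = K · A · i = 0.4470 × 220.0 × 0.03630 = 3.570 m³/day.

3.57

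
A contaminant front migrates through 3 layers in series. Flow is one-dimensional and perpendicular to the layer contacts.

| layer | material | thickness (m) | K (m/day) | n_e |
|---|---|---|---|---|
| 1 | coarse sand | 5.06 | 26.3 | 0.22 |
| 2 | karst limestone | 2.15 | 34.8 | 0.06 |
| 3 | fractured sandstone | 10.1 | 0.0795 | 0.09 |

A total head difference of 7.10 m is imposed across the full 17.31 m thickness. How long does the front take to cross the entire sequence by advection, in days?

With flow normal to the layers, continuity requires the same specific discharge q through every layer.
Σ(b_i/K_i) = 5.06/26.3 + 2.15/34.8 + 10.1/0.0795 = 127.3 d.
q = Δh / Σ(b_i/K_i) = 7.10 / 127.3 = 0.05577 m/day.
In each layer the seepage velocity is v_i = q/n_i, so the layer transit time is t_i = b_i·n_i / q:
  layer 1 (coarse sand): t_1 = 5.06 × 0.22 / 0.05577 = 19.96 d
  layer 2 (karst limestone): t_2 = 2.15 × 0.06 / 0.05577 = 2.313 d
  layer 3 (fractured sandstone): t_3 = 10.1 × 0.09 / 0.05577 = 16.30 d
Total t = Σ t_i = 38.57 days.

38.6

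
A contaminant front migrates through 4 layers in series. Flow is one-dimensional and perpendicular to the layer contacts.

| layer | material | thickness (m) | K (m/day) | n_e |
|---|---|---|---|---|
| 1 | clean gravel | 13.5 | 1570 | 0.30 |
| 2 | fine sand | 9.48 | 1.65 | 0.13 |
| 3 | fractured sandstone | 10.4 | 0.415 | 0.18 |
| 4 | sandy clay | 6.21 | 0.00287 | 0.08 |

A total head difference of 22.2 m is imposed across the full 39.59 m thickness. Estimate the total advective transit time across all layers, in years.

With flow normal to the layers, continuity requires the same specific discharge q through every layer.
Σ(b_i/K_i) = 13.5/1570 + 9.48/1.65 + 10.4/0.415 + 6.21/0.00287 = 2195 d.
q = Δh / Σ(b_i/K_i) = 22.2 / 2195 = 0.01012 m/day.
In each layer the seepage velocity is v_i = q/n_i, so the layer transit time is t_i = b_i·n_i / q:
  layer 1 (clean gravel): t_1 = 13.5 × 0.30 / 0.01012 = 400.4 d
  layer 2 (fine sand): t_2 = 9.48 × 0.13 / 0.01012 = 121.8 d
  layer 3 (fractured sandstone): t_3 = 10.4 × 0.18 / 0.01012 = 185.1 d
  layer 4 (sandy clay): t_4 = 6.21 × 0.08 / 0.01012 = 49.11 d
Total t = Σ t_i = 756.4 days = 2.071 years.

2.07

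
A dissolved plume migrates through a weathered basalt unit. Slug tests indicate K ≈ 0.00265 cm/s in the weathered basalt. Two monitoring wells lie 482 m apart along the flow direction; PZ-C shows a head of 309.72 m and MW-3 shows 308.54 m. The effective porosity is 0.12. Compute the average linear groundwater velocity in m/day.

0.0467

Convert K: 0.00265 cm/s × 864 = 2.290 m/day.
Hydraulic gradient i = (309.72 − 308.54) / 482 = 1.18 / 482 = 0.002448.
Darcy flux q = K · i = 2.290 × 0.002448 = 0.005605 m/day.
Seepage velocity v = q / n_e = 0.005605 / 0.12 = 0.04671 m/day.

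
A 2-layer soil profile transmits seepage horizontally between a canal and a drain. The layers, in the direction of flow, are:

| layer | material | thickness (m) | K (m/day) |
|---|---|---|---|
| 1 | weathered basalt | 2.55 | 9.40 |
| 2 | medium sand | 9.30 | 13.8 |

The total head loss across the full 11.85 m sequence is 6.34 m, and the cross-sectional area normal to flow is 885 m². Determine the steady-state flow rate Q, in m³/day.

5940

Flow is perpendicular to layering, so the layers act in series and the equivalent K is the thickness-weighted harmonic mean.
Total thickness L = 2.55 + 9.30 = 11.85 m.
Σ(b_i/K_i) = 2.55/9.40 + 9.30/13.8 = 0.9452 d.
K_eq = L / Σ(b_i/K_i) = 11.85 / 0.9452 = 12.54 m/day.
Q = K_eq · A · (Δh/L) = 12.54 × 885 × (6.34/11.85) = 5936 m³/day.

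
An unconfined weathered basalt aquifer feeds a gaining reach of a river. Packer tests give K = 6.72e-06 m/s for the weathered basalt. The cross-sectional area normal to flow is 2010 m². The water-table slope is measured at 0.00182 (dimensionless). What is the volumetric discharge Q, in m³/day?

2.12

Convert K: 6.72e-06 m/s × 86400 = 0.5806 m/day.
Hydraulic gradient i = 0.00182.
Darcy's law: Q = K · A · i = 0.5806 × 2010 × 0.001820 = 2.124 m³/day.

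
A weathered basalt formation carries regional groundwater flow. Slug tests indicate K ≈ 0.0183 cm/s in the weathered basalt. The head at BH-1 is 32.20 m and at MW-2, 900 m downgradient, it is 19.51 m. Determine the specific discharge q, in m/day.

Convert K: 0.0183 cm/s × 864 = 15.81 m/day.
Hydraulic gradient i = (32.20 − 19.51) / 900 = 12.69 / 900 = 0.01410.
Specific discharge q = K · i = 15.81 × 0.01410 = 0.2229 m/day.

0.223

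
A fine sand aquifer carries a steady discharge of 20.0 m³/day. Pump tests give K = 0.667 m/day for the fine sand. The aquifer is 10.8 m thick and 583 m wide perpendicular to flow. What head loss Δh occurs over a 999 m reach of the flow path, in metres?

Cross-sectional area A = 583 × 10.8 = 6296 m².
From Q = K·A·i, i = Q / (K·A) = 20.0 / (0.6670 × 6296) = 0.004762.
Head loss Δh = i · L = 0.004762 × 999 = 4.757 m.

4.76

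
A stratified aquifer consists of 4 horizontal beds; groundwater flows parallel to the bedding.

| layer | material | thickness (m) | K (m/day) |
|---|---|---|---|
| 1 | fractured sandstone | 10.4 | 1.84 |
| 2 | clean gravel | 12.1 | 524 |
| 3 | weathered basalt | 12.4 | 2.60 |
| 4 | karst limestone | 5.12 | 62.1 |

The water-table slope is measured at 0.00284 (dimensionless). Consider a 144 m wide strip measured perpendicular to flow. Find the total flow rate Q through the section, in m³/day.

Flow is parallel to layering, so each bed carries its own Darcy discharge and the transmissivities add.
Σ(K_i·b_i) = 1.84×10.4 + 524×12.1 + 2.60×12.4 + 62.1×5.12 = 6710 m²/day.
Hydraulic gradient i = 0.00284.
Q = Σ(K_i·b_i) · W · i = 6710 × 144 × 0.002840 = 2744 m³/day.

2740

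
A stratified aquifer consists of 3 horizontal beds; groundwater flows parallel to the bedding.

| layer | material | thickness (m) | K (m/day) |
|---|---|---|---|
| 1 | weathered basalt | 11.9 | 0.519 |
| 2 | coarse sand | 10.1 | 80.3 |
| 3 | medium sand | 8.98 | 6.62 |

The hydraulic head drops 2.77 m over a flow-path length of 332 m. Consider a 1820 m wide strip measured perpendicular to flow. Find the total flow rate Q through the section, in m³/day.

13300

Flow is parallel to layering, so each bed carries its own Darcy discharge and the transmissivities add.
Σ(K_i·b_i) = 0.519×11.9 + 80.3×10.1 + 6.62×8.98 = 876.7 m²/day.
Hydraulic gradient i = Δh / L = 2.77 / 332 = 0.008343.
Q = Σ(K_i·b_i) · W · i = 876.7 × 1820 × 0.008343 = 13312 m³/day.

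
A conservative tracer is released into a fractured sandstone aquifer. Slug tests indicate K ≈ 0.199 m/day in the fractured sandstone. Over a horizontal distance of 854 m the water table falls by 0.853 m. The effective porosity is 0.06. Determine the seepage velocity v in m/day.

0.00331

Hydraulic gradient i = Δh / L = 0.853 / 854 = 0.0009988.
Darcy flux q = K · i = 0.1990 × 0.0009988 = 0.0001988 m/day.
Seepage velocity v = q / n_e = 0.0001988 / 0.06 = 0.003313 m/day.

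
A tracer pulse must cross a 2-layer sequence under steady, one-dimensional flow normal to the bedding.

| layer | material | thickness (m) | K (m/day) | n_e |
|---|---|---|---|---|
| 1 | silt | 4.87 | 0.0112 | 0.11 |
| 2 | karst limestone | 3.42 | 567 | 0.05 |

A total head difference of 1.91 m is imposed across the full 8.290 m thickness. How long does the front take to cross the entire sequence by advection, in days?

With flow normal to the layers, continuity requires the same specific discharge q through every layer.
Σ(b_i/K_i) = 4.87/0.0112 + 3.42/567 = 434.8 d.
q = Δh / Σ(b_i/K_i) = 1.91 / 434.8 = 0.004393 m/day.
In each layer the seepage velocity is v_i = q/n_i, so the layer transit time is t_i = b_i·n_i / q:
  layer 1 (silt): t_1 = 4.87 × 0.11 / 0.004393 = 122.0 d
  layer 2 (karst limestone): t_2 = 3.42 × 0.05 / 0.004393 = 38.93 d
Total t = Σ t_i = 160.9 days.

161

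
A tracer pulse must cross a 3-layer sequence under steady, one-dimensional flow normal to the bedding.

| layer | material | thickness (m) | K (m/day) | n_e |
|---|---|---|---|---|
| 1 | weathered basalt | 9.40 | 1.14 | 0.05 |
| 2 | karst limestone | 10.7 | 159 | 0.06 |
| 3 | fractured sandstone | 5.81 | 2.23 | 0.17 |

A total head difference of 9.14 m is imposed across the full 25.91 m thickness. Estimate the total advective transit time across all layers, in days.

With flow normal to the layers, continuity requires the same specific discharge q through every layer.
Σ(b_i/K_i) = 9.40/1.14 + 10.7/159 + 5.81/2.23 = 10.92 d.
q = Δh / Σ(b_i/K_i) = 9.14 / 10.92 = 0.8371 m/day.
In each layer the seepage velocity is v_i = q/n_i, so the layer transit time is t_i = b_i·n_i / q:
  layer 1 (weathered basalt): t_1 = 9.40 × 0.05 / 0.8371 = 0.5614 d
  layer 2 (karst limestone): t_2 = 10.7 × 0.06 / 0.8371 = 0.7669 d
  layer 3 (fractured sandstone): t_3 = 5.81 × 0.17 / 0.8371 = 1.180 d
Total t = Σ t_i = 2.508 days.

2.51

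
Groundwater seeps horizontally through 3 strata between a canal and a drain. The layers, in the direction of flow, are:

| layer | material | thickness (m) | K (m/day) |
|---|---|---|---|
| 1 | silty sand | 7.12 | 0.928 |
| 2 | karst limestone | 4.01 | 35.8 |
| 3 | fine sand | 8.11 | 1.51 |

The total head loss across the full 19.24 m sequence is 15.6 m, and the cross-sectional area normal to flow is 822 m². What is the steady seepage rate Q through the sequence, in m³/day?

Flow is perpendicular to layering, so the layers act in series and the equivalent K is the thickness-weighted harmonic mean.
Total thickness L = 7.12 + 4.01 + 8.11 = 19.24 m.
Σ(b_i/K_i) = 7.12/0.928 + 4.01/35.8 + 8.11/1.51 = 13.16 d.
K_eq = L / Σ(b_i/K_i) = 19.24 / 13.16 = 1.463 m/day.
Q = K_eq · A · (Δh/L) = 1.463 × 822 × (15.6/19.24) = 974.8 m³/day.

975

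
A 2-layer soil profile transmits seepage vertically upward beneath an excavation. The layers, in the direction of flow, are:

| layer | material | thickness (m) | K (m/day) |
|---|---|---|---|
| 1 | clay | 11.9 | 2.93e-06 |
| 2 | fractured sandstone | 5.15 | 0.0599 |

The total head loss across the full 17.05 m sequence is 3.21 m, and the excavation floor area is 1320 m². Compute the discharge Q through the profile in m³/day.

Flow is perpendicular to layering, so the layers act in series and the equivalent K is the thickness-weighted harmonic mean.
Total thickness L = 11.9 + 5.15 = 17.05 m.
Σ(b_i/K_i) = 11.9/2.93e-06 + 5.15/0.0599 = 4.062e+06 d.
K_eq = L / Σ(b_i/K_i) = 17.05 / 4.062e+06 = 4.198e-06 m/day.
Q = K_eq · A · (Δh/L) = 4.198e-06 × 1320 × (3.21/17.05) = 0.001043 m³/day.

0.00104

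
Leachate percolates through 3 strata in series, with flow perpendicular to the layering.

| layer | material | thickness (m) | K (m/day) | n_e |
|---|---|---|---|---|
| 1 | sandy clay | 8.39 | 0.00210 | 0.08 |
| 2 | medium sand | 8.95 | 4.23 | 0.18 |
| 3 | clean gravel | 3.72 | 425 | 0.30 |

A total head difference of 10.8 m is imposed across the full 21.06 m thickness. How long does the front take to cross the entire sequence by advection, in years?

3.44

With flow normal to the layers, continuity requires the same specific discharge q through every layer.
Σ(b_i/K_i) = 8.39/0.00210 + 8.95/4.23 + 3.72/425 = 3997 d.
q = Δh / Σ(b_i/K_i) = 10.8 / 3997 = 0.002702 m/day.
In each layer the seepage velocity is v_i = q/n_i, so the layer transit time is t_i = b_i·n_i / q:
  layer 1 (sandy clay): t_1 = 8.39 × 0.08 / 0.002702 = 248.4 d
  layer 2 (medium sand): t_2 = 8.95 × 0.18 / 0.002702 = 596.3 d
  layer 3 (clean gravel): t_3 = 3.72 × 0.30 / 0.002702 = 413.1 d
Total t = Σ t_i = 1258 days = 3.444 years.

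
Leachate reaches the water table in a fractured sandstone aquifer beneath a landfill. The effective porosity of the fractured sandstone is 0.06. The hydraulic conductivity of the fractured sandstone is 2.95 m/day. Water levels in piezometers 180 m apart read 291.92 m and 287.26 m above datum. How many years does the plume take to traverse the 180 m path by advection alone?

0.387

Hydraulic gradient i = (291.92 − 287.26) / 180 = 4.66 / 180 = 0.02589.
Darcy flux q = K · i = 2.950 × 0.02589 = 0.07637 m/day.
Seepage velocity v = q / n_e = 0.07637 / 0.06 = 1.273 m/day.
Travel time t = L / v = 180 / 1.273 = 141.4 days = 0.3872 years.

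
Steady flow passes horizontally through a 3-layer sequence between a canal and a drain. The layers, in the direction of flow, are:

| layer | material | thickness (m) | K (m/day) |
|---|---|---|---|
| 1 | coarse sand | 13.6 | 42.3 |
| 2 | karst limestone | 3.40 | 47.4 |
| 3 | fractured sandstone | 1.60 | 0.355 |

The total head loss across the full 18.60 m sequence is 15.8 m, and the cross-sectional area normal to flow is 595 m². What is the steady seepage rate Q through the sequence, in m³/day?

Flow is perpendicular to layering, so the layers act in series and the equivalent K is the thickness-weighted harmonic mean.
Total thickness L = 13.6 + 3.40 + 1.60 = 18.60 m.
Σ(b_i/K_i) = 13.6/42.3 + 3.40/47.4 + 1.60/0.355 = 4.900 d.
K_eq = L / Σ(b_i/K_i) = 18.60 / 4.900 = 3.796 m/day.
Q = K_eq · A · (Δh/L) = 3.796 × 595 × (15.8/18.60) = 1918 m³/day.

1920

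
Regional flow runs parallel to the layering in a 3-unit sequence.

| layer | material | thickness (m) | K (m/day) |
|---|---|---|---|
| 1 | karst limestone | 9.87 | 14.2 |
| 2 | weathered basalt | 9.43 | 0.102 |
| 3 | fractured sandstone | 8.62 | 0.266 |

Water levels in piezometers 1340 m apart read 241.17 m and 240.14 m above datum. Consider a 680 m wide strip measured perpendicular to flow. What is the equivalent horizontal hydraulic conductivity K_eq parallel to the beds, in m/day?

5.14

Flow is parallel to layering, so each bed carries its own Darcy discharge and the transmissivities add.
Σ(K_i·b_i) = 14.2×9.87 + 0.102×9.43 + 0.266×8.62 = 143.4 m²/day.
Total thickness b = 27.92 m, so K_eq = Σ(K_i·b_i)/b = 5.136 m/day.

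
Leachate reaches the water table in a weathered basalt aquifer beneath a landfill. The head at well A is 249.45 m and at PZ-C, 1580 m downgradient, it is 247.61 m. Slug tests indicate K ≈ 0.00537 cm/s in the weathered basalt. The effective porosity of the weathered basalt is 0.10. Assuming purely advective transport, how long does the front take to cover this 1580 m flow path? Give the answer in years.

Convert K: 0.00537 cm/s × 864 = 4.640 m/day.
Hydraulic gradient i = (249.45 − 247.61) / 1580 = 1.84 / 1580 = 0.001165.
Darcy flux q = K · i = 4.640 × 0.001165 = 0.005403 m/day.
Seepage velocity v = q / n_e = 0.005403 / 0.10 = 0.05403 m/day.
Travel time t = L / v = 1580 / 0.05403 = 29242 days = 80.06 years.

80.1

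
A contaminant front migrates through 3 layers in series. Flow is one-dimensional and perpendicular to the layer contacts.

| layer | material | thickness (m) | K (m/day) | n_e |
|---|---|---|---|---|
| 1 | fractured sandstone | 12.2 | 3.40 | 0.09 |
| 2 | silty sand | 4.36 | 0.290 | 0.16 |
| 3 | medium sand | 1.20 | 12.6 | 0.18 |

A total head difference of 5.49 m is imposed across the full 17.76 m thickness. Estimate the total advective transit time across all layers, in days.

With flow normal to the layers, continuity requires the same specific discharge q through every layer.
Σ(b_i/K_i) = 12.2/3.40 + 4.36/0.290 + 1.20/12.6 = 18.72 d.
q = Δh / Σ(b_i/K_i) = 5.49 / 18.72 = 0.2933 m/day.
In each layer the seepage velocity is v_i = q/n_i, so the layer transit time is t_i = b_i·n_i / q:
  layer 1 (fractured sandstone): t_1 = 12.2 × 0.09 / 0.2933 = 3.744 d
  layer 2 (silty sand): t_2 = 4.36 × 0.16 / 0.2933 = 2.378 d
  layer 3 (medium sand): t_3 = 1.20 × 0.18 / 0.2933 = 0.7364 d
Total t = Σ t_i = 6.858 days.

6.86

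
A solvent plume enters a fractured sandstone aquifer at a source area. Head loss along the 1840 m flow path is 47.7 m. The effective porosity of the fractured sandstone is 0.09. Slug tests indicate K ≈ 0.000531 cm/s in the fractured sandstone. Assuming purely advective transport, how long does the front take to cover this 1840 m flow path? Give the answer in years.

38.1

Convert K: 0.000531 cm/s × 864 = 0.4588 m/day.
Hydraulic gradient i = Δh / L = 47.7 / 1840 = 0.02592.
Darcy flux q = K · i = 0.4588 × 0.02592 = 0.01189 m/day.
Seepage velocity v = q / n_e = 0.01189 / 0.09 = 0.1321 m/day.
Travel time t = L / v = 1840 / 0.1321 = 13924 days = 38.12 years.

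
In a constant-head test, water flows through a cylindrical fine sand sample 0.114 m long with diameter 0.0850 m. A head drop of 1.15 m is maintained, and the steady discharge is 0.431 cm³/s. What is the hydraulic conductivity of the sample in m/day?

0.651

Cross-sectional area A = π·(d/2)² = π × (0.0850/2)² = 0.005675 m².
Convert discharge: 0.431 cm³/s = 4.310e-07 m³/s.
Darcy's law rearranged: K = Q·L / (A·Δh) = 4.310e-07 × 0.114 / (0.005675 × 1.15) = 7.529e-06 m/s = 0.6505 m/day.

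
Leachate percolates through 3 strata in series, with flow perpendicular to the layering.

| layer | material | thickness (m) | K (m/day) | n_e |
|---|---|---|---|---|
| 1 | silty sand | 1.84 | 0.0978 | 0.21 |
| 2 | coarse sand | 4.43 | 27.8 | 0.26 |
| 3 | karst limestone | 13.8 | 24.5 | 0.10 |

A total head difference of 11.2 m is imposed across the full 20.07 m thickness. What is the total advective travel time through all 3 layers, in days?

5.09

With flow normal to the layers, continuity requires the same specific discharge q through every layer.
Σ(b_i/K_i) = 1.84/0.0978 + 4.43/27.8 + 13.8/24.5 = 19.54 d.
q = Δh / Σ(b_i/K_i) = 11.2 / 19.54 = 0.5733 m/day.
In each layer the seepage velocity is v_i = q/n_i, so the layer transit time is t_i = b_i·n_i / q:
  layer 1 (silty sand): t_1 = 1.84 × 0.21 / 0.5733 = 0.6740 d
  layer 2 (coarse sand): t_2 = 4.43 × 0.26 / 0.5733 = 2.009 d
  layer 3 (karst limestone): t_3 = 13.8 × 0.10 / 0.5733 = 2.407 d
Total t = Σ t_i = 5.090 days.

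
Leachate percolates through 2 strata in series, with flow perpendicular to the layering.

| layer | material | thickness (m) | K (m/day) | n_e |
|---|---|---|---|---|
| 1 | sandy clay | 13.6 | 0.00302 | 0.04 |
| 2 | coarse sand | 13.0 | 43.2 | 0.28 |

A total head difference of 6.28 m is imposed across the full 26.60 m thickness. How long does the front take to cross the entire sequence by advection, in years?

8.21

With flow normal to the layers, continuity requires the same specific discharge q through every layer.
Σ(b_i/K_i) = 13.6/0.00302 + 13.0/43.2 = 4504 d.
q = Δh / Σ(b_i/K_i) = 6.28 / 4504 = 0.001394 m/day.
In each layer the seepage velocity is v_i = q/n_i, so the layer transit time is t_i = b_i·n_i / q:
  layer 1 (sandy clay): t_1 = 13.6 × 0.04 / 0.001394 = 390.1 d
  layer 2 (coarse sand): t_2 = 13.0 × 0.28 / 0.001394 = 2610 d
Total t = Σ t_i = 3000 days = 8.215 years.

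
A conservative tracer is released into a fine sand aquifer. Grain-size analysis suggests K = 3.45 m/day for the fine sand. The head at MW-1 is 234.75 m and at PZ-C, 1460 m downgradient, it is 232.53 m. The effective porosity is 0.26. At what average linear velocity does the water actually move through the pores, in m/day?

0.0202

Hydraulic gradient i = (234.75 − 232.53) / 1460 = 2.22 / 1460 = 0.001521.
Darcy flux q = K · i = 3.450 × 0.001521 = 0.005246 m/day.
Seepage velocity v = q / n_e = 0.005246 / 0.26 = 0.02018 m/day.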